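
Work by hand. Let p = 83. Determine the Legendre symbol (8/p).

-1

Pull out 2^3: since 83 ≡ 3 (mod 8), (2/83) = -1, so (2/83)^3 = -1.
Reached (1/83) = 1. Collecting the sign flips along the way, the symbol is -1.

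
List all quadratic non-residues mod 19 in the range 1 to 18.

Square k = 1,…,9 (k and 19−k give the same square):
1²=1, 2²=4, 3²=9, 4²=16, 5²≡6, 6²≡17, 7²≡11, 8²≡7, 9²≡5 (mod 19).
The residues are {1, 4, 5, 6, 7, 9, 11, 16, 17}; the non-residues are the remaining 9 nonzero classes.

2,3,8,10,12,13,14,15,18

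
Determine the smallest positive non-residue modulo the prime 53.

2

(2/53) = −1, so 2 is the smallest positive non-residue mod 53.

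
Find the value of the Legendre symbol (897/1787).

1

Reciprocity: 897 ≡ 1 and 1787 ≡ 3 (mod 4), so (897/1787) = +(1787/897).
Reduce top mod 897: now compute (890/897).
Pull out 2: since 897 ≡ 1 (mod 8), (2/897) = +1.
Reciprocity: 445 ≡ 1 and 897 ≡ 1 (mod 4), so (445/897) = +(897/445).
Reduce top mod 445: now compute (7/445).
Reciprocity: 7 ≡ 3 and 445 ≡ 1 (mod 4), so (7/445) = +(445/7).
Reduce top mod 7: now compute (4/7).
Pull out 2^2: since 7 ≡ 7 (mod 8), (2/7) = +1, so (2/7)^2 = +1.
Reached (1/7) = 1. Collecting the sign flips along the way, the symbol is +1.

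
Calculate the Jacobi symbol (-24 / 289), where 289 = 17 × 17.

First reduce: -24 ≡ 265 (mod 289).
Reciprocity: 265 ≡ 1 and 289 ≡ 1 (mod 4), so (265/289) = +(289/265).
Reduce top mod 265: now compute (24/265).
Pull out 2^3: since 265 ≡ 1 (mod 8), (2/265) = +1, so (2/265)^3 = +1.
Reciprocity: 3 ≡ 3 and 265 ≡ 1 (mod 4), so (3/265) = +(265/3).
Reduce top mod 3: now compute (1/3).
Reached (1/3) = 1. Collecting the sign flips along the way, the symbol is +1.

1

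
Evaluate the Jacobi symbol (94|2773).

Pull out 2: since 2773 ≡ 5 (mod 8), (2/2773) = -1.
Reciprocity: 47 ≡ 3 and 2773 ≡ 1 (mod 4), so (47/2773) = +(2773/47).
Reduce top mod 47: now compute (0/47).
Top reduces to 0: gcd > 1, so the symbol is 0.

0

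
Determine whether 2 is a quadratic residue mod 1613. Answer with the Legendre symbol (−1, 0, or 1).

Pull out 2: since 1613 ≡ 5 (mod 8), (2/1613) = -1.
Reached (1/1613) = 1. Collecting the sign flips along the way, the symbol is -1.

-1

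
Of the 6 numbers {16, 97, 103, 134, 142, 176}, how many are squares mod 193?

3

(16/193) = +1 → QR.
(97/193) = +1 → QR.
(103/193) = -1 → non-residue.
(134/193) = +1 → QR.
(142/193) = -1 → non-residue.
(176/193) = -1 → non-residue.
Total quadratic residues among the 6: 3.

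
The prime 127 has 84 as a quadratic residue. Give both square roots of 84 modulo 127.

Since 127 ≡ 3 (mod 4), a square root of 84 is 84^((127+1)/4) = 84^32 mod 127.
Repeated squaring: 84^2≡71, 84^4≡88, 84^8≡124, 84^16≡9, 84^32≡81 (mod 127).
84^32 = 84^(32) ≡ 81 (mod 127).
Check: 81² = 6561 ≡ 84 (mod 127). The two roots are 46 and 81.

46, 81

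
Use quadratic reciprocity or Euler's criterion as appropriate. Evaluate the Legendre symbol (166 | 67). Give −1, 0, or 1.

Euler's criterion: (166/67) ≡ 32^33 (mod 67).
32^2 ≡ 19 (mod 67)
32^4 ≡ 26 (mod 67)
32^8 ≡ 6 (mod 67)
32^16 ≡ 36 (mod 67)
32^32 ≡ 23 (mod 67)
32^33 = 32^(32+1) ≡ 66 (mod 67).
Result is 66 ≡ −1, so (166/67) = −1.

-1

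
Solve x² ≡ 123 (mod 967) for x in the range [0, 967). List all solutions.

Since 967 ≡ 3 (mod 4), a square root of 123 is 123^((967+1)/4) = 123^242 mod 967.
Repeated squaring: 123^2≡624, 123^4≡642, 123^8≡222, 123^16≡934, 123^32≡122, 123^64≡379, 123^128≡525 (mod 967).
123^242 = 123^(128+64+32+16+2) ≡ 136 (mod 967).
Check: 136² = 18496 ≡ 123 (mod 967). The two roots are 136 and 831.

136, 831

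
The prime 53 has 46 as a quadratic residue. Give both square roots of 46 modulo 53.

24, 29

53 ≡ 1 (mod 4), so we find a root by search.
Trying successive values, 24² = 576 ≡ 46 (mod 53). The other root is 53 − 24 = 29.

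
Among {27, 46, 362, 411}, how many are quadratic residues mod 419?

(27/419) = +1 → QR.
(46/419) = -1 → non-residue.
(362/419) = +1 → QR.
(411/419) = +1 → QR.
Total quadratic residues among the 4: 3.

3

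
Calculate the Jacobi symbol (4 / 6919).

Pull out 2^2: since 6919 ≡ 7 (mod 8), (2/6919) = +1, so (2/6919)^2 = +1.
Reached (1/6919) = 1. Collecting the sign flips along the way, the symbol is +1.

1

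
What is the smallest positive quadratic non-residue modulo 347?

2

(2/347) = −1, so 2 is the smallest positive non-residue mod 347.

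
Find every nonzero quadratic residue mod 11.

1, 3, 4, 5, 9

Square k = 1,…,5 (k and 11−k give the same square):
1²=1, 2²=4, 3²=9, 4²≡5, 5²≡3 (mod 11).
So the quadratic residues mod 11 are {1, 3, 4, 5, 9}.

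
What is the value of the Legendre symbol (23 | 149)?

Reciprocity: 23 ≡ 3 and 149 ≡ 1 (mod 4), so (23/149) = +(149/23).
Reduce top mod 23: now compute (11/23).
Reciprocity: 11 ≡ 3 and 23 ≡ 3 (mod 4), so (11/23) = −(23/11).
Reduce top mod 11: now compute (1/11).
Reached (1/11) = 1. Collecting the sign flips along the way, the symbol is -1.

-1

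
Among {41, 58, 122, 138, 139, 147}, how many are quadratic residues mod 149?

0

(41/149) = -1 → non-residue.
(58/149) = -1 → non-residue.
(122/149) = -1 → non-residue.
(138/149) = -1 → non-residue.
(139/149) = -1 → non-residue.
(147/149) = -1 → non-residue.
Total quadratic residues among the 6: 0.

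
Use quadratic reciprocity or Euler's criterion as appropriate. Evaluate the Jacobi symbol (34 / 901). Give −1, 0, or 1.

0

Pull out 2: since 901 ≡ 5 (mod 8), (2/901) = -1.
Reciprocity: 17 ≡ 1 and 901 ≡ 1 (mod 4), so (17/901) = +(901/17).
Reduce top mod 17: now compute (0/17).
Top reduces to 0: gcd > 1, so the symbol is 0.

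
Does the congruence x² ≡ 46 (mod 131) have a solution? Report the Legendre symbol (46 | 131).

Euler's criterion: (46/131) ≡ 46^65 (mod 131).
46^2 ≡ 20 (mod 131)
46^4 ≡ 7 (mod 131)
46^8 ≡ 49 (mod 131)
46^16 ≡ 43 (mod 131)
46^32 ≡ 15 (mod 131)
46^64 ≡ 94 (mod 131)
46^65 = 46^(64+1) ≡ 1 (mod 131).
Result is 1, so (46/131) = 1.

1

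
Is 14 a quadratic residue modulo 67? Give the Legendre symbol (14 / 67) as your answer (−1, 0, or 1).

Pull out 2: since 67 ≡ 3 (mod 8), (2/67) = -1.
Reciprocity: 7 ≡ 3 and 67 ≡ 3 (mod 4), so (7/67) = −(67/7).
Reduce top mod 7: now compute (4/7).
Pull out 2^2: since 7 ≡ 7 (mod 8), (2/7) = +1, so (2/7)^2 = +1.
Reached (1/7) = 1. Collecting the sign flips along the way, the symbol is +1.

1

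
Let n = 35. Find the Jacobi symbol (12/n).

Pull out 2^2: since 35 ≡ 3 (mod 8), (2/35) = -1, so (2/35)^2 = +1.
Reciprocity: 3 ≡ 3 and 35 ≡ 3 (mod 4), so (3/35) = −(35/3).
Reduce top mod 3: now compute (2/3).
Pull out 2: since 3 ≡ 3 (mod 8), (2/3) = -1.
Reached (1/3) = 1. Collecting the sign flips along the way, the symbol is +1.

1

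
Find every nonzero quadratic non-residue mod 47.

Square k = 1,…,23 (k and 47−k give the same square):
1²=1, 2²=4, 3²=9, 4²=16, 5²=25, 6²=36, 7²≡2, 8²≡17, 9²≡34, 10²≡6, 11²≡27, 12²≡3, 13²≡28, 14²≡8, 15²≡37, 16²≡21, 17²≡7, 18²≡42, 19²≡32, 20²≡24, 21²≡18, 22²≡14, 23²≡12 (mod 47).
The residues are {1, 2, 3, 4, 6, 7, 8, 9, 12, 14, 16, 17, 18, 21, 24, 25, 27, 28, 32, 34, 36, 37, 42}; the non-residues are the remaining 23 nonzero classes.

5,10,11,13,15,19,20,22,23,26,29,30,31,33,35,38,39,40,41,43,44,45,46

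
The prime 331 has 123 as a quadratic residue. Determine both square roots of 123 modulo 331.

Since 331 ≡ 3 (mod 4), a square root of 123 is 123^((331+1)/4) = 123^83 mod 331.
Repeated squaring: 123^2≡234, 123^4≡141, 123^8≡21, 123^16≡110, 123^32≡184, 123^64≡94 (mod 331).
123^83 = 123^(64+16+2+1) ≡ 139 (mod 331).
Check: 139² = 19321 ≡ 123 (mod 331). The two roots are 139 and 192.

139, 192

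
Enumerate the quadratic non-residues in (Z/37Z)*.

Square k = 1,…,18 (k and 37−k give the same square):
1²=1, 2²=4, 3²=9, 4²=16, 5²=25, 6²=36, 7²≡12, 8²≡27, 9²≡7, 10²≡26, 11²≡10, 12²≡33, 13²≡21, 14²≡11, 15²≡3, 16²≡34, 17²≡30, 18²≡28 (mod 37).
The residues are {1, 3, 4, 7, 9, 10, 11, 12, 16, 21, 25, 26, 27, 28, 30, 33, 34, 36}; the non-residues are the remaining 18 nonzero classes.

2, 5, 6, 8, 13, 14, 15, 17, 18, 19, 20, 22, 23, 24, 29, 31, 32, 35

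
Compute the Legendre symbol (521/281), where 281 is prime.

-1

First reduce: 521 ≡ 240 (mod 281).
Pull out 2^4: since 281 ≡ 1 (mod 8), (2/281) = +1, so (2/281)^4 = +1.
Reciprocity: 15 ≡ 3 and 281 ≡ 1 (mod 4), so (15/281) = +(281/15).
Reduce top mod 15: now compute (11/15).
Reciprocity: 11 ≡ 3 and 15 ≡ 3 (mod 4), so (11/15) = −(15/11).
Reduce top mod 11: now compute (4/11).
Pull out 2^2: since 11 ≡ 3 (mod 8), (2/11) = -1, so (2/11)^2 = +1.
Reached (1/11) = 1. Collecting the sign flips along the way, the symbol is -1.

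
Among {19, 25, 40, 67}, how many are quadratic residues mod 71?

3

(19/71) = +1 → QR.
(25/71) = +1 → QR.
(40/71) = +1 → QR.
(67/71) = -1 → non-residue.
Total quadratic residues among the 4: 3.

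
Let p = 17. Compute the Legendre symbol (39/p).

-1

First reduce: 39 ≡ 5 (mod 17).
Reciprocity: 5 ≡ 1 and 17 ≡ 1 (mod 4), so (5/17) = +(17/5).
Reduce top mod 5: now compute (2/5).
Pull out 2: since 5 ≡ 5 (mod 8), (2/5) = -1.
Reached (1/5) = 1. Collecting the sign flips along the way, the symbol is -1.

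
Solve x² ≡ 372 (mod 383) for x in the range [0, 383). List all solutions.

Since 383 ≡ 3 (mod 4), a square root of 372 is 372^((383+1)/4) = 372^96 mod 383.
Repeated squaring: 372^2≡121, 372^4≡87, 372^8≡292, 372^16≡238, 372^32≡343, 372^64≡68 (mod 383).
372^96 = 372^(64+32) ≡ 344 (mod 383).
Check: 344² = 118336 ≡ 372 (mod 383). The two roots are 39 and 344.

39, 344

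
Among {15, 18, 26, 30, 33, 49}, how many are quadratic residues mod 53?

2

(15/53) = +1 → QR.
(18/53) = -1 → non-residue.
(26/53) = -1 → non-residue.
(30/53) = -1 → non-residue.
(33/53) = -1 → non-residue.
(49/53) = +1 → QR.
Total quadratic residues among the 6: 2.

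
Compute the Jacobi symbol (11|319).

0

Reciprocity: 11 ≡ 3 and 319 ≡ 3 (mod 4), so (11/319) = −(319/11).
Reduce top mod 11: now compute (0/11).
Top reduces to 0: gcd > 1, so the symbol is 0.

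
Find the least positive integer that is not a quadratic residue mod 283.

(2/283) = −1, so 2 is the smallest positive non-residue mod 283.

2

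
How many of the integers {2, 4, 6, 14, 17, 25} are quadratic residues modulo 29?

3

(2/29) = -1 → non-residue.
(4/29) = +1 → QR.
(6/29) = +1 → QR.
(14/29) = -1 → non-residue.
(17/29) = -1 → non-residue.
(25/29) = +1 → QR.
Total quadratic residues among the 6: 3.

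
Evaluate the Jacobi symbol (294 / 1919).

Pull out 2: since 1919 ≡ 7 (mod 8), (2/1919) = +1.
Reciprocity: 147 ≡ 3 and 1919 ≡ 3 (mod 4), so (147/1919) = −(1919/147).
Reduce top mod 147: now compute (8/147).
Pull out 2^3: since 147 ≡ 3 (mod 8), (2/147) = -1, so (2/147)^3 = -1.
Reached (1/147) = 1. Collecting the sign flips along the way, the symbol is +1.

1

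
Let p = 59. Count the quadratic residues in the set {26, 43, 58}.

(26/59) = +1 → QR.
(43/59) = -1 → non-residue.
(58/59) = -1 → non-residue.
Total quadratic residues among the 3: 1.

1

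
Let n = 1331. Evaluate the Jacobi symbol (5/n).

1

Reciprocity: 5 ≡ 1 and 1331 ≡ 3 (mod 4), so (5/1331) = +(1331/5).
Reduce top mod 5: now compute (1/5).
Reached (1/5) = 1. Collecting the sign flips along the way, the symbol is +1.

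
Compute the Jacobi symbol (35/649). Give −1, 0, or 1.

Reciprocity: 35 ≡ 3 and 649 ≡ 1 (mod 4), so (35/649) = +(649/35).
Reduce top mod 35: now compute (19/35).
Reciprocity: 19 ≡ 3 and 35 ≡ 3 (mod 4), so (19/35) = −(35/19).
Reduce top mod 19: now compute (16/19).
Pull out 2^4: since 19 ≡ 3 (mod 8), (2/19) = -1, so (2/19)^4 = +1.
Reached (1/19) = 1. Collecting the sign flips along the way, the symbol is -1.

-1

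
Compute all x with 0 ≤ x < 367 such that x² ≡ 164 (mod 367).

Since 367 ≡ 3 (mod 4), a square root of 164 is 164^((367+1)/4) = 164^92 mod 367.
Repeated squaring: 164^2≡105, 164^4≡15, 164^8≡225, 164^16≡346, 164^32≡74, 164^64≡338 (mod 367).
164^92 = 164^(64+16+8+4) ≡ 175 (mod 367).
Check: 175² = 30625 ≡ 164 (mod 367). The two roots are 175 and 192.

175, 192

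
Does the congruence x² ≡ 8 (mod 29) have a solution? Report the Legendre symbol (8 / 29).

Pull out 2^3: since 29 ≡ 5 (mod 8), (2/29) = -1, so (2/29)^3 = -1.
Reached (1/29) = 1. Collecting the sign flips along the way, the symbol is -1.

-1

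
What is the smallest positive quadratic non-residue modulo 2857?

(2/2857) = +1, so 2 is a residue.
(3/2857) = +1, so 3 is a residue.
(4/2857) = +1, so 4 is a residue.
(5/2857) = −1, so 5 is the smallest positive non-residue mod 2857.

5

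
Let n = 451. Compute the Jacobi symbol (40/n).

-1

Pull out 2^3: since 451 ≡ 3 (mod 8), (2/451) = -1, so (2/451)^3 = -1.
Reciprocity: 5 ≡ 1 and 451 ≡ 3 (mod 4), so (5/451) = +(451/5).
Reduce top mod 5: now compute (1/5).
Reached (1/5) = 1. Collecting the sign flips along the way, the symbol is -1.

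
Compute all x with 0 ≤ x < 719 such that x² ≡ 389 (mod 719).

248, 471

Since 719 ≡ 3 (mod 4), a square root of 389 is 389^((719+1)/4) = 389^180 mod 719.
Repeated squaring: 389^2≡331, 389^4≡273, 389^8≡472, 389^16≡613, 389^32≡451, 389^64≡643, 389^128≡24 (mod 719).
389^180 = 389^(128+32+16+4) ≡ 248 (mod 719).
Check: 248² = 61504 ≡ 389 (mod 719). The two roots are 248 and 471.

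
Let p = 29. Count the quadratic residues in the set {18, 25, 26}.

(18/29) = -1 → non-residue.
(25/29) = +1 → QR.
(26/29) = -1 → non-residue.
Total quadratic residues among the 3: 1.

1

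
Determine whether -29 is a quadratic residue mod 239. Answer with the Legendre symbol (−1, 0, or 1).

-1

First reduce: -29 ≡ 210 (mod 239).
Pull out 2: since 239 ≡ 7 (mod 8), (2/239) = +1.
Reciprocity: 105 ≡ 1 and 239 ≡ 3 (mod 4), so (105/239) = +(239/105).
Reduce top mod 105: now compute (29/105).
Reciprocity: 29 ≡ 1 and 105 ≡ 1 (mod 4), so (29/105) = +(105/29).
Reduce top mod 29: now compute (18/29).
Pull out 2: since 29 ≡ 5 (mod 8), (2/29) = -1.
Reciprocity: 9 ≡ 1 and 29 ≡ 1 (mod 4), so (9/29) = +(29/9).
Reduce top mod 9: now compute (2/9).
Pull out 2: since 9 ≡ 1 (mod 8), (2/9) = +1.
Reached (1/9) = 1. Collecting the sign flips along the way, the symbol is -1.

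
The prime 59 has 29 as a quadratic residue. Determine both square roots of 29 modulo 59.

18, 41

Since 59 ≡ 3 (mod 4), a square root of 29 is 29^((59+1)/4) = 29^15 mod 59.
Repeated squaring: 29^2≡15, 29^4≡48, 29^8≡3 (mod 59).
29^15 = 29^(8+4+2+1) ≡ 41 (mod 59).
Check: 41² = 1681 ≡ 29 (mod 59). The two roots are 18 and 41.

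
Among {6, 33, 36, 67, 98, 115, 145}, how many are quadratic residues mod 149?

5

(6/149) = +1 → QR.
(33/149) = +1 → QR.
(36/149) = +1 → QR.
(67/149) = +1 → QR.
(98/149) = -1 → non-residue.
(115/149) = -1 → non-residue.
(145/149) = +1 → QR.
Total quadratic residues among the 7: 5.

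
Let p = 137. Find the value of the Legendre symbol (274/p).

0

First reduce: 274 ≡ 0 (mod 137).
Top reduces to 0: gcd > 1, so the symbol is 0.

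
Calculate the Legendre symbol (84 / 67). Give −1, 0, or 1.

Euler's criterion: (84/67) ≡ 17^33 (mod 67).
17^2 ≡ 21 (mod 67)
17^4 ≡ 39 (mod 67)
17^8 ≡ 47 (mod 67)
17^16 ≡ 65 (mod 67)
17^32 ≡ 4 (mod 67)
17^33 = 17^(32+1) ≡ 1 (mod 67).
Result is 1, so (84/67) = 1.

1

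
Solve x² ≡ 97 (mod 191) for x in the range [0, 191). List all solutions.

Since 191 ≡ 3 (mod 4), a square root of 97 is 97^((191+1)/4) = 97^48 mod 191.
Repeated squaring: 97^2≡50, 97^4≡17, 97^8≡98, 97^16≡54, 97^32≡51 (mod 191).
97^48 = 97^(32+16) ≡ 80 (mod 191).
Check: 80² = 6400 ≡ 97 (mod 191). The two roots are 80 and 111.

80, 111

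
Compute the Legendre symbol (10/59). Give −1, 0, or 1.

-1

Euler's criterion: (10/59) ≡ 10^29 (mod 59).
10^2 ≡ 41 (mod 59)
10^4 ≡ 29 (mod 59)
10^8 ≡ 15 (mod 59)
10^16 ≡ 48 (mod 59)
10^29 = 10^(16+8+4+1) ≡ 58 (mod 59).
Result is 58 ≡ −1, so (10/59) = −1.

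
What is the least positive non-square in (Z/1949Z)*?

2

(2/1949) = −1, so 2 is the smallest positive non-residue mod 1949.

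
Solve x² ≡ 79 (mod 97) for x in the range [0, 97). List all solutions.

97 ≡ 1 (mod 4), so we find a root by search.
Trying successive values, 46² = 2116 ≡ 79 (mod 97). The other root is 97 − 46 = 51.

46, 51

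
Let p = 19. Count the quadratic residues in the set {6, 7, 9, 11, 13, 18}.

(6/19) = +1 → QR.
(7/19) = +1 → QR.
(9/19) = +1 → QR.
(11/19) = +1 → QR.
(13/19) = -1 → non-residue.
(18/19) = -1 → non-residue.
Total quadratic residues among the 6: 4.

4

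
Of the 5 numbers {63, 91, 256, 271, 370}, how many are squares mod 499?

(63/499) = -1 → non-residue.
(91/499) = +1 → QR.
(256/499) = +1 → QR.
(271/499) = -1 → non-residue.
(370/499) = +1 → QR.
Total quadratic residues among the 5: 3.

3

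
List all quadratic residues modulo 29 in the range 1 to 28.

1, 4, 5, 6, 7, 9, 13, 16, 20, 22, 23, 24, 25, 28

Square k = 1,…,14 (k and 29−k give the same square):
1²=1, 2²=4, 3²=9, 4²=16, 5²=25, 6²≡7, 7²≡20, 8²≡6, 9²≡23, 10²≡13, 11²≡5, 12²≡28, 13²≡24, 14²≡22 (mod 29).
So the quadratic residues mod 29 are {1, 4, 5, 6, 7, 9, 13, 16, 20, 22, 23, 24, 25, 28}.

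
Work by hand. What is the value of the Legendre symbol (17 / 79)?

-1

Reciprocity: 17 ≡ 1 and 79 ≡ 3 (mod 4), so (17/79) = +(79/17).
Reduce top mod 17: now compute (11/17).
Reciprocity: 11 ≡ 3 and 17 ≡ 1 (mod 4), so (11/17) = +(17/11).
Reduce top mod 11: now compute (6/11).
Pull out 2: since 11 ≡ 3 (mod 8), (2/11) = -1.
Reciprocity: 3 ≡ 3 and 11 ≡ 3 (mod 4), so (3/11) = −(11/3).
Reduce top mod 3: now compute (2/3).
Pull out 2: since 3 ≡ 3 (mod 8), (2/3) = -1.
Reached (1/3) = 1. Collecting the sign flips along the way, the symbol is -1.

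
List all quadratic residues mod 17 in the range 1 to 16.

1,2,4,8,9,13,15,16

Square k = 1,…,8 (k and 17−k give the same square):
1²=1, 2²=4, 3²=9, 4²=16, 5²≡8, 6²≡2, 7²≡15, 8²≡13 (mod 17).
So the quadratic residues mod 17 are {1, 2, 4, 8, 9, 13, 15, 16}.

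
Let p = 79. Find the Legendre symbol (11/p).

1

Reciprocity: 11 ≡ 3 and 79 ≡ 3 (mod 4), so (11/79) = −(79/11).
Reduce top mod 11: now compute (2/11).
Pull out 2: since 11 ≡ 3 (mod 8), (2/11) = -1.
Reached (1/11) = 1. Collecting the sign flips along the way, the symbol is +1.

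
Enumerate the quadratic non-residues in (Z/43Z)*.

Square k = 1,…,21 (k and 43−k give the same square):
1²=1, 2²=4, 3²=9, 4²=16, 5²=25, 6²=36, 7²≡6, 8²≡21, 9²≡38, 10²≡14, 11²≡35, 12²≡15, 13²≡40, 14²≡24, 15²≡10, 16²≡41, 17²≡31, 18²≡23, 19²≡17, 20²≡13, 21²≡11 (mod 43).
The residues are {1, 4, 6, 9, 10, 11, 13, 14, 15, 16, 17, 21, 23, 24, 25, 31, 35, 36, 38, 40, 41}; the non-residues are the remaining 21 nonzero classes.

2,3,5,7,8,12,18,19,20,22,26,27,28,29,30,32,33,34,37,39,42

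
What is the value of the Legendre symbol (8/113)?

Pull out 2^3: since 113 ≡ 1 (mod 8), (2/113) = +1, so (2/113)^3 = +1.
Reached (1/113) = 1. Collecting the sign flips along the way, the symbol is +1.

1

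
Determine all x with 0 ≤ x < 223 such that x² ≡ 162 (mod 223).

Since 223 ≡ 3 (mod 4), a square root of 162 is 162^((223+1)/4) = 162^56 mod 223.
Repeated squaring: 162^2≡153, 162^4≡217, 162^8≡36, 162^16≡181, 162^32≡203 (mod 223).
162^56 = 162^(32+16+8) ≡ 135 (mod 223).
Check: 135² = 18225 ≡ 162 (mod 223). The two roots are 88 and 135.

88, 135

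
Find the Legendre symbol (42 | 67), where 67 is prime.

Euler's criterion: (42/67) ≡ 42^33 (mod 67).
42^2 ≡ 22 (mod 67)
42^4 ≡ 15 (mod 67)
42^8 ≡ 24 (mod 67)
42^16 ≡ 40 (mod 67)
42^32 ≡ 59 (mod 67)
42^33 = 42^(32+1) ≡ 66 (mod 67).
Result is 66 ≡ −1, so (42/67) = −1.

-1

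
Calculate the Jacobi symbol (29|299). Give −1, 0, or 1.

Reciprocity: 29 ≡ 1 and 299 ≡ 3 (mod 4), so (29/299) = +(299/29).
Reduce top mod 29: now compute (9/29).
Reciprocity: 9 ≡ 1 and 29 ≡ 1 (mod 4), so (9/29) = +(29/9).
Reduce top mod 9: now compute (2/9).
Pull out 2: since 9 ≡ 1 (mod 8), (2/9) = +1.
Reached (1/9) = 1. Collecting the sign flips along the way, the symbol is +1.

1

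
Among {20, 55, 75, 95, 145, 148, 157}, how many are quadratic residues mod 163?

3

(20/163) = -1 → non-residue.
(55/163) = +1 → QR.
(75/163) = -1 → non-residue.
(95/163) = +1 → QR.
(145/163) = +1 → QR.
(148/163) = -1 → non-residue.
(157/163) = -1 → non-residue.
Total quadratic residues among the 7: 3.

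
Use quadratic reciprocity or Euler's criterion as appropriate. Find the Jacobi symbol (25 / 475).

0

Reciprocity: 25 ≡ 1 and 475 ≡ 3 (mod 4), so (25/475) = +(475/25).
Reduce top mod 25: now compute (0/25).
Top reduces to 0: gcd > 1, so the symbol is 0.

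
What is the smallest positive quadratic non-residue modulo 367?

3

(2/367) = +1, so 2 is a residue.
(3/367) = −1, so 3 is the smallest positive non-residue mod 367.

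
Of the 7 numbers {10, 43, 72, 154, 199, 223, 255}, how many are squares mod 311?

(10/311) = +1 → QR.
(43/311) = -1 → non-residue.
(72/311) = +1 → QR.
(154/311) = -1 → non-residue.
(199/311) = -1 → non-residue.
(223/311) = +1 → QR.
(255/311) = -1 → non-residue.
Total quadratic residues among the 7: 3.

3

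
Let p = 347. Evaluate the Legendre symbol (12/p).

1

Pull out 2^2: since 347 ≡ 3 (mod 8), (2/347) = -1, so (2/347)^2 = +1.
Reciprocity: 3 ≡ 3 and 347 ≡ 3 (mod 4), so (3/347) = −(347/3).
Reduce top mod 3: now compute (2/3).
Pull out 2: since 3 ≡ 3 (mod 8), (2/3) = -1.
Reached (1/3) = 1. Collecting the sign flips along the way, the symbol is +1.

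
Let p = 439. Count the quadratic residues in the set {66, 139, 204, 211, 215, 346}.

(66/439) = -1 → non-residue.
(139/439) = +1 → QR.
(204/439) = +1 → QR.
(211/439) = +1 → QR.
(215/439) = -1 → non-residue.
(346/439) = -1 → non-residue.
Total quadratic residues among the 6: 3.

3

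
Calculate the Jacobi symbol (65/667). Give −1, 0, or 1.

-1

Reciprocity: 65 ≡ 1 and 667 ≡ 3 (mod 4), so (65/667) = +(667/65).
Reduce top mod 65: now compute (17/65).
Reciprocity: 17 ≡ 1 and 65 ≡ 1 (mod 4), so (17/65) = +(65/17).
Reduce top mod 17: now compute (14/17).
Pull out 2: since 17 ≡ 1 (mod 8), (2/17) = +1.
Reciprocity: 7 ≡ 3 and 17 ≡ 1 (mod 4), so (7/17) = +(17/7).
Reduce top mod 7: now compute (3/7).
Reciprocity: 3 ≡ 3 and 7 ≡ 3 (mod 4), so (3/7) = −(7/3).
Reduce top mod 3: now compute (1/3).
Reached (1/3) = 1. Collecting the sign flips along the way, the symbol is -1.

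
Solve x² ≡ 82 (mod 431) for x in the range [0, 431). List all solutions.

157, 274

Since 431 ≡ 3 (mod 4), a square root of 82 is 82^((431+1)/4) = 82^108 mod 431.
Repeated squaring: 82^2≡259, 82^4≡276, 82^8≡320, 82^16≡253, 82^32≡221, 82^64≡138 (mod 431).
82^108 = 82^(64+32+8+4) ≡ 157 (mod 431).
Check: 157² = 24649 ≡ 82 (mod 431). The two roots are 157 and 274.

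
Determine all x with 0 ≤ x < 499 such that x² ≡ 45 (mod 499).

Since 499 ≡ 3 (mod 4), a square root of 45 is 45^((499+1)/4) = 45^125 mod 499.
Repeated squaring: 45^2≡29, 45^4≡342, 45^8≡198, 45^16≡282, 45^32≡183, 45^64≡56 (mod 499).
45^125 = 45^(64+32+16+8+4+1) ≡ 150 (mod 499).
Check: 150² = 22500 ≡ 45 (mod 499). The two roots are 150 and 349.

150, 349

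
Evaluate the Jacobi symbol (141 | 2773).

Reciprocity: 141 ≡ 1 and 2773 ≡ 1 (mod 4), so (141/2773) = +(2773/141).
Reduce top mod 141: now compute (94/141).
Pull out 2: since 141 ≡ 5 (mod 8), (2/141) = -1.
Reciprocity: 47 ≡ 3 and 141 ≡ 1 (mod 4), so (47/141) = +(141/47).
Reduce top mod 47: now compute (0/47).
Top reduces to 0: gcd > 1, so the symbol is 0.

0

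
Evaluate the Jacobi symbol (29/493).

0

Reciprocity: 29 ≡ 1 and 493 ≡ 1 (mod 4), so (29/493) = +(493/29).
Reduce top mod 29: now compute (0/29).
Top reduces to 0: gcd > 1, so the symbol is 0.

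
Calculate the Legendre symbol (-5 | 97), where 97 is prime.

-1

First reduce: -5 ≡ 92 (mod 97).
Pull out 2^2: since 97 ≡ 1 (mod 8), (2/97) = +1, so (2/97)^2 = +1.
Reciprocity: 23 ≡ 3 and 97 ≡ 1 (mod 4), so (23/97) = +(97/23).
Reduce top mod 23: now compute (5/23).
Reciprocity: 5 ≡ 1 and 23 ≡ 3 (mod 4), so (5/23) = +(23/5).
Reduce top mod 5: now compute (3/5).
Reciprocity: 3 ≡ 3 and 5 ≡ 1 (mod 4), so (3/5) = +(5/3).
Reduce top mod 3: now compute (2/3).
Pull out 2: since 3 ≡ 3 (mod 8), (2/3) = -1.
Reached (1/3) = 1. Collecting the sign flips along the way, the symbol is -1.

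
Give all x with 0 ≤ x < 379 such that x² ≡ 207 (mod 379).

160, 219

Since 379 ≡ 3 (mod 4), a square root of 207 is 207^((379+1)/4) = 207^95 mod 379.
Repeated squaring: 207^2≡22, 207^4≡105, 207^8≡34, 207^16≡19, 207^32≡361, 207^64≡324 (mod 379).
207^95 = 207^(64+16+8+4+2+1) ≡ 219 (mod 379).
Check: 219² = 47961 ≡ 207 (mod 379). The two roots are 160 and 219.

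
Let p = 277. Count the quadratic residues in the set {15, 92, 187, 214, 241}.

4

(15/277) = -1 → non-residue.
(92/277) = +1 → QR.
(187/277) = +1 → QR.
(214/277) = +1 → QR.
(241/277) = +1 → QR.
Total quadratic residues among the 5: 4.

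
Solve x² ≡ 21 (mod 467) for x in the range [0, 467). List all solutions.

75, 392

Since 467 ≡ 3 (mod 4), a square root of 21 is 21^((467+1)/4) = 21^117 mod 467.
Repeated squaring: 21^2≡441, 21^4≡209, 21^8≡250, 21^16≡389, 21^32≡13, 21^64≡169 (mod 467).
21^117 = 21^(64+32+16+4+1) ≡ 75 (mod 467).
Check: 75² = 5625 ≡ 21 (mod 467). The two roots are 75 and 392.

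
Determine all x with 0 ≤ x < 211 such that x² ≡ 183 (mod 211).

82, 129

Since 211 ≡ 3 (mod 4), a square root of 183 is 183^((211+1)/4) = 183^53 mod 211.
Repeated squaring: 183^2≡151, 183^4≡13, 183^8≡169, 183^16≡76, 183^32≡79 (mod 211).
183^53 = 183^(32+16+4+1) ≡ 82 (mod 211).
Check: 82² = 6724 ≡ 183 (mod 211). The two roots are 82 and 129.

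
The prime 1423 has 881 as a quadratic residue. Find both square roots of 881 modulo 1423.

Since 1423 ≡ 3 (mod 4), a square root of 881 is 881^((1423+1)/4) = 881^356 mod 1423.
Repeated squaring: 881^2≡626, 881^4≡551, 881^8≡502, 881^16≡133, 881^32≡613, 881^64≡97, 881^128≡871, 881^256≡182 (mod 1423).
881^356 = 881^(256+64+32+4) ≡ 1375 (mod 1423).
Check: 1375² = 1890625 ≡ 881 (mod 1423). The two roots are 48 and 1375.

48, 1375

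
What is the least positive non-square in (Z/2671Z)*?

(2/2671) = +1, so 2 is a residue.
(3/2671) = −1, so 3 is the smallest positive non-residue mod 2671.

3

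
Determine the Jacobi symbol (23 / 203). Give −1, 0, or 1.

1

Reciprocity: 23 ≡ 3 and 203 ≡ 3 (mod 4), so (23/203) = −(203/23).
Reduce top mod 23: now compute (19/23).
Reciprocity: 19 ≡ 3 and 23 ≡ 3 (mod 4), so (19/23) = −(23/19).
Reduce top mod 19: now compute (4/19).
Pull out 2^2: since 19 ≡ 3 (mod 8), (2/19) = -1, so (2/19)^2 = +1.
Reached (1/19) = 1. Collecting the sign flips along the way, the symbol is +1.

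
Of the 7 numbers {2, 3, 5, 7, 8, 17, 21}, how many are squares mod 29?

(2/29) = -1 → non-residue.
(3/29) = -1 → non-residue.
(5/29) = +1 → QR.
(7/29) = +1 → QR.
(8/29) = -1 → non-residue.
(17/29) = -1 → non-residue.
(21/29) = -1 → non-residue.
Total quadratic residues among the 7: 2.

2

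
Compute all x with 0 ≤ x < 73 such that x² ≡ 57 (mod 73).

73 ≡ 1 (mod 4), so we find a root by search.
Trying successive values, 35² = 1225 ≡ 57 (mod 73). The other root is 73 − 35 = 38.

35, 38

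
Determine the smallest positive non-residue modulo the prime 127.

(2/127) = +1, so 2 is a residue.
(3/127) = −1, so 3 is the smallest positive non-residue mod 127.

3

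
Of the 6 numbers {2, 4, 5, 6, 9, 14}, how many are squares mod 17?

3

(2/17) = +1 → QR.
(4/17) = +1 → QR.
(5/17) = -1 → non-residue.
(6/17) = -1 → non-residue.
(9/17) = +1 → QR.
(14/17) = -1 → non-residue.
Total quadratic residues among the 6: 3.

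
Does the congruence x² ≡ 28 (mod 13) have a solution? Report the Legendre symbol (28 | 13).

Euler's criterion: (28/13) ≡ 2^6 (mod 13).
2^2 ≡ 4 (mod 13)
2^4 ≡ 3 (mod 13)
2^6 = 2^(4+2) ≡ 12 (mod 13).
Result is 12 ≡ −1, so (28/13) = −1.

-1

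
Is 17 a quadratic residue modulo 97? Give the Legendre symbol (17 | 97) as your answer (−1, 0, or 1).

Euler's criterion: (17/97) ≡ 17^48 (mod 97).
17^2 ≡ 95 (mod 97)
17^4 ≡ 4 (mod 97)
17^8 ≡ 16 (mod 97)
17^16 ≡ 62 (mod 97)
17^32 ≡ 61 (mod 97)
17^48 = 17^(32+16) ≡ 96 (mod 97).
Result is 96 ≡ −1, so (17/97) = −1.

-1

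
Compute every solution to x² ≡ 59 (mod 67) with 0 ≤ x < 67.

Since 67 ≡ 3 (mod 4), a square root of 59 is 59^((67+1)/4) = 59^17 mod 67.
Repeated squaring: 59^2≡64, 59^4≡9, 59^8≡14, 59^16≡62 (mod 67).
59^17 = 59^(16+1) ≡ 40 (mod 67).
Check: 40² = 1600 ≡ 59 (mod 67). The two roots are 27 and 40.

27, 40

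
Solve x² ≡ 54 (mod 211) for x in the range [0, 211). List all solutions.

73, 138

Since 211 ≡ 3 (mod 4), a square root of 54 is 54^((211+1)/4) = 54^53 mod 211.
Repeated squaring: 54^2≡173, 54^4≡178, 54^8≡34, 54^16≡101, 54^32≡73 (mod 211).
54^53 = 54^(32+16+4+1) ≡ 73 (mod 211).
Check: 73² = 5329 ≡ 54 (mod 211). The two roots are 73 and 138.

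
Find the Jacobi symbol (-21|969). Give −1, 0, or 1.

0

First reduce: -21 ≡ 948 (mod 969).
Pull out 2^2: since 969 ≡ 1 (mod 8), (2/969) = +1, so (2/969)^2 = +1.
Reciprocity: 237 ≡ 1 and 969 ≡ 1 (mod 4), so (237/969) = +(969/237).
Reduce top mod 237: now compute (21/237).
Reciprocity: 21 ≡ 1 and 237 ≡ 1 (mod 4), so (21/237) = +(237/21).
Reduce top mod 21: now compute (6/21).
Pull out 2: since 21 ≡ 5 (mod 8), (2/21) = -1.
Reciprocity: 3 ≡ 3 and 21 ≡ 1 (mod 4), so (3/21) = +(21/3).
Reduce top mod 3: now compute (0/3).
Top reduces to 0: gcd > 1, so the symbol is 0.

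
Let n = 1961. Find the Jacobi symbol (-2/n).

First reduce: -2 ≡ 1959 (mod 1961).
Reciprocity: 1959 ≡ 3 and 1961 ≡ 1 (mod 4), so (1959/1961) = +(1961/1959).
Reduce top mod 1959: now compute (2/1959).
Pull out 2: since 1959 ≡ 7 (mod 8), (2/1959) = +1.
Reached (1/1959) = 1. Collecting the sign flips along the way, the symbol is +1.

1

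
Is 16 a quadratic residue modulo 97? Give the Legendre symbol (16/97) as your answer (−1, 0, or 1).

1

Euler's criterion: (16/97) ≡ 16^48 (mod 97).
16^2 ≡ 62 (mod 97)
16^4 ≡ 61 (mod 97)
16^8 ≡ 35 (mod 97)
16^16 ≡ 61 (mod 97)
16^32 ≡ 35 (mod 97)
16^48 = 16^(32+16) ≡ 1 (mod 97).
Result is 1, so (16/97) = 1.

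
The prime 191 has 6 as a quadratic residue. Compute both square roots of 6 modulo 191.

31, 160

Since 191 ≡ 3 (mod 4), a square root of 6 is 6^((191+1)/4) = 6^48 mod 191.
Repeated squaring: 6^2≡36, 6^4≡150, 6^8≡153, 6^16≡107, 6^32≡180 (mod 191).
6^48 = 6^(32+16) ≡ 160 (mod 191).
Check: 160² = 25600 ≡ 6 (mod 191). The two roots are 31 and 160.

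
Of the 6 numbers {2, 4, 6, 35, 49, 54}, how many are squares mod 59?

(2/59) = -1 → non-residue.
(4/59) = +1 → QR.
(6/59) = -1 → non-residue.
(35/59) = +1 → QR.
(49/59) = +1 → QR.
(54/59) = -1 → non-residue.
Total quadratic residues among the 6: 3.

3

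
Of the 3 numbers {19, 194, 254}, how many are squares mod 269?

(19/269) = -1 → non-residue.
(194/269) = -1 → non-residue.
(254/269) = -1 → non-residue.
Total quadratic residues among the 3: 0.

0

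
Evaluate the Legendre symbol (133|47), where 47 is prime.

First reduce: 133 ≡ 39 (mod 47).
Reciprocity: 39 ≡ 3 and 47 ≡ 3 (mod 4), so (39/47) = −(47/39).
Reduce top mod 39: now compute (8/39).
Pull out 2^3: since 39 ≡ 7 (mod 8), (2/39) = +1, so (2/39)^3 = +1.
Reached (1/39) = 1. Collecting the sign flips along the way, the symbol is -1.

-1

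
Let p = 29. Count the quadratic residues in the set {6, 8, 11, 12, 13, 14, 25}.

3

(6/29) = +1 → QR.
(8/29) = -1 → non-residue.
(11/29) = -1 → non-residue.
(12/29) = -1 → non-residue.
(13/29) = +1 → QR.
(14/29) = -1 → non-residue.
(25/29) = +1 → QR.
Total quadratic residues among the 7: 3.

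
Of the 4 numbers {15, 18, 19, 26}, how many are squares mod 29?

0

(15/29) = -1 → non-residue.
(18/29) = -1 → non-residue.
(19/29) = -1 → non-residue.
(26/29) = -1 → non-residue.
Total quadratic residues among the 4: 0.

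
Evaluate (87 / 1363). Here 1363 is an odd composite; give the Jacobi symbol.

Reciprocity: 87 ≡ 3 and 1363 ≡ 3 (mod 4), so (87/1363) = −(1363/87).
Reduce top mod 87: now compute (58/87).
Pull out 2: since 87 ≡ 7 (mod 8), (2/87) = +1.
Reciprocity: 29 ≡ 1 and 87 ≡ 3 (mod 4), so (29/87) = +(87/29).
Reduce top mod 29: now compute (0/29).
Top reduces to 0: gcd > 1, so the symbol is 0.

0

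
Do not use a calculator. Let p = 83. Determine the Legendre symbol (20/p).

Pull out 2^2: since 83 ≡ 3 (mod 8), (2/83) = -1, so (2/83)^2 = +1.
Reciprocity: 5 ≡ 1 and 83 ≡ 3 (mod 4), so (5/83) = +(83/5).
Reduce top mod 5: now compute (3/5).
Reciprocity: 3 ≡ 3 and 5 ≡ 1 (mod 4), so (3/5) = +(5/3).
Reduce top mod 3: now compute (2/3).
Pull out 2: since 3 ≡ 3 (mod 8), (2/3) = -1.
Reached (1/3) = 1. Collecting the sign flips along the way, the symbol is -1.

-1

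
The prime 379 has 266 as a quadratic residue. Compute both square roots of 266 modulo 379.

32, 347

Since 379 ≡ 3 (mod 4), a square root of 266 is 266^((379+1)/4) = 266^95 mod 379.
Repeated squaring: 266^2≡262, 266^4≡45, 266^8≡130, 266^16≡224, 266^32≡148, 266^64≡301 (mod 379).
266^95 = 266^(64+16+8+4+2+1) ≡ 347 (mod 379).
Check: 347² = 120409 ≡ 266 (mod 379). The two roots are 32 and 347.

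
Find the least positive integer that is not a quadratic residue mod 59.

(2/59) = −1, so 2 is the smallest positive non-residue mod 59.

2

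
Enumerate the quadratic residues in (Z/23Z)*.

1,2,3,4,6,8,9,12,13,16,18

Square k = 1,…,11 (k and 23−k give the same square):
1²=1, 2²=4, 3²=9, 4²=16, 5²≡2, 6²≡13, 7²≡3, 8²≡18, 9²≡12, 10²≡8, 11²≡6 (mod 23).
So the quadratic residues mod 23 are {1, 2, 3, 4, 6, 8, 9, 12, 13, 16, 18}.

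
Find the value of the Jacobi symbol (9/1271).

1

Reciprocity: 9 ≡ 1 and 1271 ≡ 3 (mod 4), so (9/1271) = +(1271/9).
Reduce top mod 9: now compute (2/9).
Pull out 2: since 9 ≡ 1 (mod 8), (2/9) = +1.
Reached (1/9) = 1. Collecting the sign flips along the way, the symbol is +1.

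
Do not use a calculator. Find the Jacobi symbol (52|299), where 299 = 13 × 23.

0

Pull out 2^2: since 299 ≡ 3 (mod 8), (2/299) = -1, so (2/299)^2 = +1.
Reciprocity: 13 ≡ 1 and 299 ≡ 3 (mod 4), so (13/299) = +(299/13).
Reduce top mod 13: now compute (0/13).
Top reduces to 0: gcd > 1, so the symbol is 0.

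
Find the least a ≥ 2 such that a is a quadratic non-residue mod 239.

7

(2/239) = +1, so 2 is a residue.
(3/239) = +1, so 3 is a residue.
(4/239) = +1, so 4 is a residue.
(5/239) = +1, so 5 is a residue.
(6/239) = +1, so 6 is a residue.
(7/239) = −1, so 7 is the smallest positive non-residue mod 239.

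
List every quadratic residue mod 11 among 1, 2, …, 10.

1, 3, 4, 5, 9

Square k = 1,…,5 (k and 11−k give the same square):
1²=1, 2²=4, 3²=9, 4²≡5, 5²≡3 (mod 11).
So the quadratic residues mod 11 are {1, 3, 4, 5, 9}.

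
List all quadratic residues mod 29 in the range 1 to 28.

Square k = 1,…,14 (k and 29−k give the same square):
1²=1, 2²=4, 3²=9, 4²=16, 5²=25, 6²≡7, 7²≡20, 8²≡6, 9²≡23, 10²≡13, 11²≡5, 12²≡28, 13²≡24, 14²≡22 (mod 29).
So the quadratic residues mod 29 are {1, 4, 5, 6, 7, 9, 13, 16, 20, 22, 23, 24, 25, 28}.

1 4 5 6 7 9 13 16 20 22 23 24 25 28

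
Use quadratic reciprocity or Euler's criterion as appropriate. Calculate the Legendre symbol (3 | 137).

Reciprocity: 3 ≡ 3 and 137 ≡ 1 (mod 4), so (3/137) = +(137/3).
Reduce top mod 3: now compute (2/3).
Pull out 2: since 3 ≡ 3 (mod 8), (2/3) = -1.
Reached (1/3) = 1. Collecting the sign flips along the way, the symbol is -1.

-1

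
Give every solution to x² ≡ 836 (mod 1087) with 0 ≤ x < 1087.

72, 1015

Since 1087 ≡ 3 (mod 4), a square root of 836 is 836^((1087+1)/4) = 836^272 mod 1087.
Repeated squaring: 836^2≡1042, 836^4≡938, 836^8≡461, 836^16≡556, 836^32≡428, 836^64≡568, 836^128≡872, 836^256≡571 (mod 1087).
836^272 = 836^(256+16) ≡ 72 (mod 1087).
Check: 72² = 5184 ≡ 836 (mod 1087). The two roots are 72 and 1015.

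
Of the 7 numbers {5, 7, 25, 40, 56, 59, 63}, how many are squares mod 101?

(5/101) = +1 → QR.
(7/101) = -1 → non-residue.
(25/101) = +1 → QR.
(40/101) = -1 → non-residue.
(56/101) = +1 → QR.
(59/101) = -1 → non-residue.
(63/101) = -1 → non-residue.
Total quadratic residues among the 7: 3.

3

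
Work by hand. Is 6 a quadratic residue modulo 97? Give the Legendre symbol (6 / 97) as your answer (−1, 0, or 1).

Euler's criterion: (6/97) ≡ 6^48 (mod 97).
6^2 ≡ 36 (mod 97)
6^4 ≡ 35 (mod 97)
6^8 ≡ 61 (mod 97)
6^16 ≡ 35 (mod 97)
6^32 ≡ 61 (mod 97)
6^48 = 6^(32+16) ≡ 1 (mod 97).
Result is 1, so (6/97) = 1.

1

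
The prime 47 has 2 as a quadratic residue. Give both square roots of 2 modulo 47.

7, 40

Since 47 ≡ 3 (mod 4), a square root of 2 is 2^((47+1)/4) = 2^12 mod 47.
Repeated squaring: 2^2≡4, 2^4≡16, 2^8≡21 (mod 47).
2^12 = 2^(8+4) ≡ 7 (mod 47).
Check: 7² = 49 ≡ 2 (mod 47). The two roots are 7 and 40.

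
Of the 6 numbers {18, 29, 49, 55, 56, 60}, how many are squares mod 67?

5

(18/67) = -1 → non-residue.
(29/67) = +1 → QR.
(49/67) = +1 → QR.
(55/67) = +1 → QR.
(56/67) = +1 → QR.
(60/67) = +1 → QR.
Total quadratic residues among the 6: 5.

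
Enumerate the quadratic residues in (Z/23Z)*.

1, 2, 3, 4, 6, 8, 9, 12, 13, 16, 18

Square k = 1,…,11 (k and 23−k give the same square):
1²=1, 2²=4, 3²=9, 4²=16, 5²≡2, 6²≡13, 7²≡3, 8²≡18, 9²≡12, 10²≡8, 11²≡6 (mod 23).
So the quadratic residues mod 23 are {1, 2, 3, 4, 6, 8, 9, 12, 13, 16, 18}.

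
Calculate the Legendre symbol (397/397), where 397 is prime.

0

First reduce: 397 ≡ 0 (mod 397).
Top reduces to 0: gcd > 1, so the symbol is 0.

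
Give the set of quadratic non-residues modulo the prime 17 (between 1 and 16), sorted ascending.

3 5 6 7 10 11 12 14

Square k = 1,…,8 (k and 17−k give the same square):
1²=1, 2²=4, 3²=9, 4²=16, 5²≡8, 6²≡2, 7²≡15, 8²≡13 (mod 17).
The residues are {1, 2, 4, 8, 9, 13, 15, 16}; the non-residues are the remaining 8 nonzero classes.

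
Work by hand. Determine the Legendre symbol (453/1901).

Reciprocity: 453 ≡ 1 and 1901 ≡ 1 (mod 4), so (453/1901) = +(1901/453).
Reduce top mod 453: now compute (89/453).
Reciprocity: 89 ≡ 1 and 453 ≡ 1 (mod 4), so (89/453) = +(453/89).
Reduce top mod 89: now compute (8/89).
Pull out 2^3: since 89 ≡ 1 (mod 8), (2/89) = +1, so (2/89)^3 = +1.
Reached (1/89) = 1. Collecting the sign flips along the way, the symbol is +1.

1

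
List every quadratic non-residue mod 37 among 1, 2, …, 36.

Square k = 1,…,18 (k and 37−k give the same square):
1²=1, 2²=4, 3²=9, 4²=16, 5²=25, 6²=36, 7²≡12, 8²≡27, 9²≡7, 10²≡26, 11²≡10, 12²≡33, 13²≡21, 14²≡11, 15²≡3, 16²≡34, 17²≡30, 18²≡28 (mod 37).
The residues are {1, 3, 4, 7, 9, 10, 11, 12, 16, 21, 25, 26, 27, 28, 30, 33, 34, 36}; the non-residues are the remaining 18 nonzero classes.

2 5 6 8 13 14 15 17 18 19 20 22 23 24 29 31 32 35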